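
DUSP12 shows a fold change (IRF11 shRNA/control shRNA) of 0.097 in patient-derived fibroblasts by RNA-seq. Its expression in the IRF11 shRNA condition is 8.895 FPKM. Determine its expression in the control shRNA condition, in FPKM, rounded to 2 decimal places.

control shRNA expression = 8.895 / 0.097 = 91.70

91.70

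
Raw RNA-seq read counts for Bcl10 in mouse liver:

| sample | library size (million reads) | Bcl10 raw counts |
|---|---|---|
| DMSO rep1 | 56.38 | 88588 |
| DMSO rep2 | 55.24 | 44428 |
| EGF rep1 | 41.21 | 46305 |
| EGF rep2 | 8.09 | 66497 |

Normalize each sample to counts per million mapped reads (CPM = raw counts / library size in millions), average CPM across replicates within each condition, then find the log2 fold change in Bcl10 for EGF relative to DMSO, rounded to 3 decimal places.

1.976

CPM(DMSO rep1) = 88588 / 56.38 = 1571.2664
CPM(DMSO rep2) = 44428 / 55.24 = 804.2723
CPM(EGF rep1) = 46305 / 41.21 = 1123.6350
CPM(EGF rep2) = 66497 / 8.09 = 8219.6539
mean CPM(DMSO) = 1187.7693; mean CPM(EGF) = 4671.6445
Fold change = 4671.6445 / 1187.7693 = 3.93312
log2(3.93312) = 1.9757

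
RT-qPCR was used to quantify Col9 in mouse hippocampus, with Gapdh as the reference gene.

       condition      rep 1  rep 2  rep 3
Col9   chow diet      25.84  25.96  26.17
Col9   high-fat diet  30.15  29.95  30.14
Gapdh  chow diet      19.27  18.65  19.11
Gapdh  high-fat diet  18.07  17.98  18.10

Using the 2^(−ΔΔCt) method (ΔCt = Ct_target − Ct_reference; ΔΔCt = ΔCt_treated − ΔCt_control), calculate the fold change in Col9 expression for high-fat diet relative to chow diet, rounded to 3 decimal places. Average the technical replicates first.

0.030

Mean Ct: Col9 chow diet 25.990; Col9 high-fat diet 30.080; Gapdh chow diet 19.010; Gapdh high-fat diet 18.050
ΔCt(chow diet) = 25.990 − 19.010 = 6.980
ΔCt(high-fat diet) = 30.080 − 18.050 = 12.030
ΔΔCt = 12.030 − 6.980 = 5.050
Fold change = 2^(−5.050) = 0.0302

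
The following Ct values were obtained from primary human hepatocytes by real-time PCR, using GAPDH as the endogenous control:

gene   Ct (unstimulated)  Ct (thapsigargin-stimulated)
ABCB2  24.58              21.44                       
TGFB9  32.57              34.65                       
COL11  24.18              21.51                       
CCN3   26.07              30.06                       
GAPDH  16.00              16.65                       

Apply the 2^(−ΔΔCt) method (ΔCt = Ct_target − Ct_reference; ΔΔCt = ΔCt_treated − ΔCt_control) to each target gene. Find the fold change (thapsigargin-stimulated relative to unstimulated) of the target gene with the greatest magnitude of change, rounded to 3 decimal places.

ABCB2: ΔΔCt = (21.44−16.65) − (24.58−16.00) = 4.79 − 8.58 = -3.79; fold change = 2^3.79 = 13.833
TGFB9: ΔΔCt = (34.65−16.65) − (32.57−16.00) = 18.00 − 16.57 = 1.43; fold change = 2^-1.43 = 0.371
COL11: ΔΔCt = (21.51−16.65) − (24.18−16.00) = 4.86 − 8.18 = -3.32; fold change = 2^3.32 = 9.987
CCN3: ΔΔCt = (30.06−16.65) − (26.07−16.00) = 13.41 − 10.07 = 3.34; fold change = 2^-3.34 = 0.099
ABCB2 has the largest |ΔΔCt| = 3.79.

13.833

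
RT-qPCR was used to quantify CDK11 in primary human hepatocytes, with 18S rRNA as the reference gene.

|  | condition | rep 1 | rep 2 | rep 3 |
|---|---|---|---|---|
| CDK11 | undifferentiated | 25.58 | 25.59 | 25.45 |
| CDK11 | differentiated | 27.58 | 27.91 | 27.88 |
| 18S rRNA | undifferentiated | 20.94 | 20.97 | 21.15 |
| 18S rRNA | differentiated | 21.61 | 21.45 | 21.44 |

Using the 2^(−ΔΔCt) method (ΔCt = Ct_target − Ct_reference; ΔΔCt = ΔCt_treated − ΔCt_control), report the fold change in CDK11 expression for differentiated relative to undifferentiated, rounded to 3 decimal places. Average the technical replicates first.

Mean Ct: CDK11 undifferentiated 25.540; CDK11 differentiated 27.790; 18S rRNA undifferentiated 21.020; 18S rRNA differentiated 21.500
ΔCt(undifferentiated) = 25.540 − 21.020 = 4.520
ΔCt(differentiated) = 27.790 − 21.500 = 6.290
ΔΔCt = 6.290 − 4.520 = 1.770
Fold change = 2^(−1.770) = 0.2932

0.293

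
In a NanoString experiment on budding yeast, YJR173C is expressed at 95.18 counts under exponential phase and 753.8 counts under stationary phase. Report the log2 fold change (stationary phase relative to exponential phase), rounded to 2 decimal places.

Fold change = 753.8 / 95.18 = 7.9197
log2(7.9197) = 2.985

2.99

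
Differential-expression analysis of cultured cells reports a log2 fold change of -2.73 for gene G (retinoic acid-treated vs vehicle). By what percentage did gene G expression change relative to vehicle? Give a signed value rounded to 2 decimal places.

-84.93%

Fold change = 2^(-2.73) = 0.1507
Percent change = (FC − 1) × 100% = (0.1507 − 1) × 100 = -84.93%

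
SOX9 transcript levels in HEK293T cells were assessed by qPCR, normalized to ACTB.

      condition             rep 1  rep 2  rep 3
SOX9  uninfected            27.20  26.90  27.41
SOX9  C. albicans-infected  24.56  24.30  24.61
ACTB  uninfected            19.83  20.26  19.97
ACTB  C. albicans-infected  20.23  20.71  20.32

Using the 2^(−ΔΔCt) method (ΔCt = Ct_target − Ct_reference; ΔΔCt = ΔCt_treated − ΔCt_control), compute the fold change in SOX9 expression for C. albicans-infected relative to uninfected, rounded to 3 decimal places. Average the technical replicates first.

8.456

Mean Ct: SOX9 uninfected 27.170; SOX9 C. albicans-infected 24.490; ACTB uninfected 20.020; ACTB C. albicans-infected 20.420
ΔCt(uninfected) = 27.170 − 20.020 = 7.150
ΔCt(C. albicans-infected) = 24.490 − 20.420 = 4.070
ΔΔCt = 4.070 − 7.150 = -3.080
Fold change = 2^(−(-3.080)) = 2^3.080 = 8.4561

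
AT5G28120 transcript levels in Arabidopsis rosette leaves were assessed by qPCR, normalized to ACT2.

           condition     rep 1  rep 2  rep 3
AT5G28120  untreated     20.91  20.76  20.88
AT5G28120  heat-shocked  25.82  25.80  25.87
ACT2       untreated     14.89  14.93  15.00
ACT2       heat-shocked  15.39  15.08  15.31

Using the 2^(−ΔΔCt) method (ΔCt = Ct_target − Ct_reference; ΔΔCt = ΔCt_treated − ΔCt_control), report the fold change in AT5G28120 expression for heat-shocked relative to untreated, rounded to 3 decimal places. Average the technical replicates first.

Mean Ct: AT5G28120 untreated 20.850; AT5G28120 heat-shocked 25.830; ACT2 untreated 14.940; ACT2 heat-shocked 15.260
ΔCt(untreated) = 20.850 − 14.940 = 5.910
ΔCt(heat-shocked) = 25.830 − 15.260 = 10.570
ΔΔCt = 10.570 − 5.910 = 4.660
Fold change = 2^(−4.660) = 0.0396

0.040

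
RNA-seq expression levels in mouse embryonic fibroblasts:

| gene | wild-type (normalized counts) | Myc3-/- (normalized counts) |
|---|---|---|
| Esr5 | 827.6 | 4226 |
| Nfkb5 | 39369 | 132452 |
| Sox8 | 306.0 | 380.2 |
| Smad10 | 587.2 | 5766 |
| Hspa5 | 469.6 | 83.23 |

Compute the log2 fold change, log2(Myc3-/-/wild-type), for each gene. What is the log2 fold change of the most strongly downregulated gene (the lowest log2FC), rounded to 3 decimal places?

-2.496

log2(4226/827.6) = 2.352  (Esr5)
log2(132452/39369) = 1.750  (Nfkb5)
log2(380.2/306.0) = 0.313  (Sox8)
log2(5766/587.2) = 3.296  (Smad10)
log2(83.23/469.6) = -2.496  (Hspa5)
Hspa5 is most strongly downregulated.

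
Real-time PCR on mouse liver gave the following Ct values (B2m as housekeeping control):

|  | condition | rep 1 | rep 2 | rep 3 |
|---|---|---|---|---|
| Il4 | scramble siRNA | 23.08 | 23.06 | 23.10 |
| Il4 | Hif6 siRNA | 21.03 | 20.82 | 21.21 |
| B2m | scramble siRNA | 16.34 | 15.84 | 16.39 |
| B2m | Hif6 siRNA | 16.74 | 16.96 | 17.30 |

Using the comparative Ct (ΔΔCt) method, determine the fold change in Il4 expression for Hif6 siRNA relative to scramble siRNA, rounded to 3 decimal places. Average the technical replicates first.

7.311

Mean Ct: Il4 scramble siRNA 23.080; Il4 Hif6 siRNA 21.020; B2m scramble siRNA 16.190; B2m Hif6 siRNA 17.000
ΔCt(scramble siRNA) = 23.080 − 16.190 = 6.890
ΔCt(Hif6 siRNA) = 21.020 − 17.000 = 4.020
ΔΔCt = 4.020 − 6.890 = -2.870
Fold change = 2^(−(-2.870)) = 2^2.870 = 7.3107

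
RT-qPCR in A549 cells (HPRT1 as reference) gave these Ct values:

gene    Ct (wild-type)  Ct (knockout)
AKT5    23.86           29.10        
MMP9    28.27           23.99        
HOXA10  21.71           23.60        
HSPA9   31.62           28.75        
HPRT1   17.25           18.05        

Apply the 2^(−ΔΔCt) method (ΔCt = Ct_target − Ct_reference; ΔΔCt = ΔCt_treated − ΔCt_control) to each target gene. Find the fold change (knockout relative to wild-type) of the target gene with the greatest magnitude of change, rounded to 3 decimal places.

33.825

AKT5: ΔΔCt = (29.10−18.05) − (23.86−17.25) = 11.05 − 6.61 = 4.44; fold change = 2^-4.44 = 0.046
MMP9: ΔΔCt = (23.99−18.05) − (28.27−17.25) = 5.94 − 11.02 = -5.08; fold change = 2^5.08 = 33.825
HOXA10: ΔΔCt = (23.60−18.05) − (21.71−17.25) = 5.55 − 4.46 = 1.09; fold change = 2^-1.09 = 0.470
HSPA9: ΔΔCt = (28.75−18.05) − (31.62−17.25) = 10.70 − 14.37 = -3.67; fold change = 2^3.67 = 12.729
MMP9 has the largest |ΔΔCt| = 5.08.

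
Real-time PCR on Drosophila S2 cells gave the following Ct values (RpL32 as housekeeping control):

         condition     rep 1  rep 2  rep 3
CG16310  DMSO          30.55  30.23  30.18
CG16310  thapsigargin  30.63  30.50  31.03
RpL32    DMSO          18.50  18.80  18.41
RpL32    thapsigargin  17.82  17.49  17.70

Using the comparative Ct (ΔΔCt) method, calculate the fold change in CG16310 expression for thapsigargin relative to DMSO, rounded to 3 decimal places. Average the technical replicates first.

0.406

Mean Ct: CG16310 DMSO 30.320; CG16310 thapsigargin 30.720; RpL32 DMSO 18.570; RpL32 thapsigargin 17.670
ΔCt(DMSO) = 30.320 − 18.570 = 11.750
ΔCt(thapsigargin) = 30.720 − 17.670 = 13.050
ΔΔCt = 13.050 − 11.750 = 1.300
Fold change = 2^(−1.300) = 0.4061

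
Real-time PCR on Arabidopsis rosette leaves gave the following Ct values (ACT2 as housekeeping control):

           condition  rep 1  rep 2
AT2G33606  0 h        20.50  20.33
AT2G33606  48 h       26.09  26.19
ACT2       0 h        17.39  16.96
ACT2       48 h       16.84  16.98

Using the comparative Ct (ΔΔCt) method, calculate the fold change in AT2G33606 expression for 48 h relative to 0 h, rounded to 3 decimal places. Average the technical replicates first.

0.016

Mean Ct: AT2G33606 0 h 20.415; AT2G33606 48 h 26.140; ACT2 0 h 17.175; ACT2 48 h 16.910
ΔCt(0 h) = 20.415 − 17.175 = 3.240
ΔCt(48 h) = 26.140 − 16.910 = 9.230
ΔΔCt = 9.230 − 3.240 = 5.990
Fold change = 2^(−5.990) = 0.0157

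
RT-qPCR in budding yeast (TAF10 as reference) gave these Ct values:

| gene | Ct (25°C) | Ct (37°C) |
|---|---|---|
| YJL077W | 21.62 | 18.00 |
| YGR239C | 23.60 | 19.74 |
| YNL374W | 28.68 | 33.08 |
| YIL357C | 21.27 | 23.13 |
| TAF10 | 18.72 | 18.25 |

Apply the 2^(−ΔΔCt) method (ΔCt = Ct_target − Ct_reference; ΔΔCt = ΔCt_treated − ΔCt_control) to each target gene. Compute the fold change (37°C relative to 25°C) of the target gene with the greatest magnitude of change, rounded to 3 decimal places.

YJL077W: ΔΔCt = (18.00−18.25) − (21.62−18.72) = -0.25 − 2.90 = -3.15; fold change = 2^3.15 = 8.877
YGR239C: ΔΔCt = (19.74−18.25) − (23.60−18.72) = 1.49 − 4.88 = -3.39; fold change = 2^3.39 = 10.483
YNL374W: ΔΔCt = (33.08−18.25) − (28.68−18.72) = 14.83 − 9.96 = 4.87; fold change = 2^-4.87 = 0.034
YIL357C: ΔΔCt = (23.13−18.25) − (21.27−18.72) = 4.88 − 2.55 = 2.33; fold change = 2^-2.33 = 0.199
YNL374W has the largest |ΔΔCt| = 4.87.

0.034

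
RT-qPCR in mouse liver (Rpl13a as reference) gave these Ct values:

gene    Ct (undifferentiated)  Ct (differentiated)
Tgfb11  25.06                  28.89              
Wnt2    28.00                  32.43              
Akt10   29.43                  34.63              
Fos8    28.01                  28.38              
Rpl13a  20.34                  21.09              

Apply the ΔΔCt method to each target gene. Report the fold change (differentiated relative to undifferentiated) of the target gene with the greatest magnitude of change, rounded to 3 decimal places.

Tgfb11: ΔΔCt = (28.89−21.09) − (25.06−20.34) = 7.80 − 4.72 = 3.08; fold change = 2^-3.08 = 0.118
Wnt2: ΔΔCt = (32.43−21.09) − (28.00−20.34) = 11.34 − 7.66 = 3.68; fold change = 2^-3.68 = 0.078
Akt10: ΔΔCt = (34.63−21.09) − (29.43−20.34) = 13.54 − 9.09 = 4.45; fold change = 2^-4.45 = 0.046
Fos8: ΔΔCt = (28.38−21.09) − (28.01−20.34) = 7.29 − 7.67 = -0.38; fold change = 2^0.38 = 1.301
Akt10 has the largest |ΔΔCt| = 4.45.

0.046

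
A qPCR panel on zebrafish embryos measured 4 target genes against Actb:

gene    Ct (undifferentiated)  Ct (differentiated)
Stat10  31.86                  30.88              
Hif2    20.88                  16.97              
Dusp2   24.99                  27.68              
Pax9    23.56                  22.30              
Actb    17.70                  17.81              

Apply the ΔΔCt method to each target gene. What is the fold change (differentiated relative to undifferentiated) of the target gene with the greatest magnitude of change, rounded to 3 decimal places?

Stat10: ΔΔCt = (30.88−17.81) − (31.86−17.70) = 13.07 − 14.16 = -1.09; fold change = 2^1.09 = 2.129
Hif2: ΔΔCt = (16.97−17.81) − (20.88−17.70) = -0.84 − 3.18 = -4.02; fold change = 2^4.02 = 16.223
Dusp2: ΔΔCt = (27.68−17.81) − (24.99−17.70) = 9.87 − 7.29 = 2.58; fold change = 2^-2.58 = 0.167
Pax9: ΔΔCt = (22.30−17.81) − (23.56−17.70) = 4.49 − 5.86 = -1.37; fold change = 2^1.37 = 2.585
Hif2 has the largest |ΔΔCt| = 4.02.

16.223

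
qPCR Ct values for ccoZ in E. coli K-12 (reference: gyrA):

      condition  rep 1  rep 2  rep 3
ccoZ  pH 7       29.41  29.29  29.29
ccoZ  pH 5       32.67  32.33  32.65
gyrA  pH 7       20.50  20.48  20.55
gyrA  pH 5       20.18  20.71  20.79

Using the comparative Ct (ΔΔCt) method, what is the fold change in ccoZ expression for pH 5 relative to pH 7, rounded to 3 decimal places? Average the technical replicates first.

Mean Ct: ccoZ pH 7 29.330; ccoZ pH 5 32.550; gyrA pH 7 20.510; gyrA pH 5 20.560
ΔCt(pH 7) = 29.330 − 20.510 = 8.820
ΔCt(pH 5) = 32.550 − 20.560 = 11.990
ΔΔCt = 11.990 − 8.820 = 3.170
Fold change = 2^(−3.170) = 0.1111

0.111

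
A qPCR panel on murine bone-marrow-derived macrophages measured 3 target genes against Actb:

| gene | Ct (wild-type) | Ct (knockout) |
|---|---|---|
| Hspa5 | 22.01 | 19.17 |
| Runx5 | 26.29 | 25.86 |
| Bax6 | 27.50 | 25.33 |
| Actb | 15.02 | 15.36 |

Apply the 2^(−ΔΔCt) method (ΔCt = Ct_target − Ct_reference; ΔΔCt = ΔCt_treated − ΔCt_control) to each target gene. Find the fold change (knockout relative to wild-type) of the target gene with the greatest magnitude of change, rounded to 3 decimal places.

9.063

Hspa5: ΔΔCt = (19.17−15.36) − (22.01−15.02) = 3.81 − 6.99 = -3.18; fold change = 2^3.18 = 9.063
Runx5: ΔΔCt = (25.86−15.36) − (26.29−15.02) = 10.50 − 11.27 = -0.77; fold change = 2^0.77 = 1.705
Bax6: ΔΔCt = (25.33−15.36) − (27.50−15.02) = 9.97 − 12.48 = -2.51; fold change = 2^2.51 = 5.696
Hspa5 has the largest |ΔΔCt| = 3.18.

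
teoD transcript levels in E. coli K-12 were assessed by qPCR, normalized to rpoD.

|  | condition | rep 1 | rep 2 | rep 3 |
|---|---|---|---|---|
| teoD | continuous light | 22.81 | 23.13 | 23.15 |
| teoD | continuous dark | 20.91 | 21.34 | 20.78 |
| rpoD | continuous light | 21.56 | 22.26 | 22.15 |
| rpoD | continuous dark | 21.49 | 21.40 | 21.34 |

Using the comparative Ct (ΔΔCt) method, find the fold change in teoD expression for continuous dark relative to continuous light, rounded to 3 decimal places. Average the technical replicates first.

Mean Ct: teoD continuous light 23.030; teoD continuous dark 21.010; rpoD continuous light 21.990; rpoD continuous dark 21.410
ΔCt(continuous light) = 23.030 − 21.990 = 1.040
ΔCt(continuous dark) = 21.010 − 21.410 = -0.400
ΔΔCt = -0.400 − 1.040 = -1.440
Fold change = 2^(−(-1.440)) = 2^1.440 = 2.7132

2.713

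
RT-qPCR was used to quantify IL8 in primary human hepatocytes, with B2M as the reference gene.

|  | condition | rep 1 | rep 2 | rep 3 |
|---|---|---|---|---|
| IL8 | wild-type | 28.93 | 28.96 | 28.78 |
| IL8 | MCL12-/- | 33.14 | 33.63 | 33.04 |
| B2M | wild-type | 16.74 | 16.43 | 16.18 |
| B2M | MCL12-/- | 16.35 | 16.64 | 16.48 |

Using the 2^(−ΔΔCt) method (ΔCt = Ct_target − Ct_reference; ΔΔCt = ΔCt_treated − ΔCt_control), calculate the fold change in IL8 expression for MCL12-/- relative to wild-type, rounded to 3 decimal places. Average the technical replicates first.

Mean Ct: IL8 wild-type 28.890; IL8 MCL12-/- 33.270; B2M wild-type 16.450; B2M MCL12-/- 16.490
ΔCt(wild-type) = 28.890 − 16.450 = 12.440
ΔCt(MCL12-/-) = 33.270 − 16.490 = 16.780
ΔΔCt = 16.780 − 12.440 = 4.340
Fold change = 2^(−4.340) = 0.0494

0.049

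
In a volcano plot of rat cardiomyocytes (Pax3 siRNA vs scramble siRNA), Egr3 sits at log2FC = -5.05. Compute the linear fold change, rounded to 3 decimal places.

Fold change = 2^(-5.05) = 0.0302
That is, Egr3 drops to 3.0% of the scramble siRNA level.

0.030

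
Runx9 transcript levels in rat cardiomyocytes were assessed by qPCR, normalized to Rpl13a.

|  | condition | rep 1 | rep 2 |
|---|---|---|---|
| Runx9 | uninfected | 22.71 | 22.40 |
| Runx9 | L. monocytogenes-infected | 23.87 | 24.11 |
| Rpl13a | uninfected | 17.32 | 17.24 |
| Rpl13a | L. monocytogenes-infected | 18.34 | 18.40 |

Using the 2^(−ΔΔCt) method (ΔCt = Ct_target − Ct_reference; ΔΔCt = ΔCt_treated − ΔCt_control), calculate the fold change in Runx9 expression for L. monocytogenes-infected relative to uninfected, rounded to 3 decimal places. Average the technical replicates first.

0.787

Mean Ct: Runx9 uninfected 22.555; Runx9 L. monocytogenes-infected 23.990; Rpl13a uninfected 17.280; Rpl13a L. monocytogenes-infected 18.370
ΔCt(uninfected) = 22.555 − 17.280 = 5.275
ΔCt(L. monocytogenes-infected) = 23.990 − 18.370 = 5.620
ΔΔCt = 5.620 − 5.275 = 0.345
Fold change = 2^(−0.345) = 0.7873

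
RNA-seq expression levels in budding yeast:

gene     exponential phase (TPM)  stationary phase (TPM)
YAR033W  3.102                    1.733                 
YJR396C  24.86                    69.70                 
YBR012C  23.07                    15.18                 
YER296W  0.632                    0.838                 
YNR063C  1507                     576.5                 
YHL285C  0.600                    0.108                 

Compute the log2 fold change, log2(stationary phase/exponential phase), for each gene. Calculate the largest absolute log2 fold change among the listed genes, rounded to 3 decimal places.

log2(1.733/3.102) = -0.840  (YAR033W)
log2(69.70/24.86) = 1.487  (YJR396C)
log2(15.18/23.07) = -0.604  (YBR012C)
log2(0.838/0.632) = 0.407  (YER296W)
log2(576.5/1507) = -1.386  (YNR063C)
log2(0.108/0.600) = -2.474  (YHL285C)
The largest magnitude belongs to YHL285C.

2.474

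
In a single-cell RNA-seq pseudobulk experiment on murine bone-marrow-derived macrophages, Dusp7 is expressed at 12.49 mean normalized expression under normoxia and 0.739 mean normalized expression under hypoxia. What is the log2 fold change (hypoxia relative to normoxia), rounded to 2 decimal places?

Fold change = 0.739 / 12.49 = 0.0592
log2(0.0592) = -4.079

-4.08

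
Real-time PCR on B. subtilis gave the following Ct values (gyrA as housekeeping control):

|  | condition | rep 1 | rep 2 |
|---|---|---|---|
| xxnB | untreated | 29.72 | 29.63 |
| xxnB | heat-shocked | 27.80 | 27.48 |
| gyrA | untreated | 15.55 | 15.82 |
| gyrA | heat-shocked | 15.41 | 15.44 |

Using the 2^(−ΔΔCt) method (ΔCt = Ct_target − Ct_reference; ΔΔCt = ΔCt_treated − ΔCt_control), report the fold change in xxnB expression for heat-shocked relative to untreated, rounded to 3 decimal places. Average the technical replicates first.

3.422

Mean Ct: xxnB untreated 29.675; xxnB heat-shocked 27.640; gyrA untreated 15.685; gyrA heat-shocked 15.425
ΔCt(untreated) = 29.675 − 15.685 = 13.990
ΔCt(heat-shocked) = 27.640 − 15.425 = 12.215
ΔΔCt = 12.215 − 13.990 = -1.775
Fold change = 2^(−(-1.775)) = 2^1.775 = 3.4224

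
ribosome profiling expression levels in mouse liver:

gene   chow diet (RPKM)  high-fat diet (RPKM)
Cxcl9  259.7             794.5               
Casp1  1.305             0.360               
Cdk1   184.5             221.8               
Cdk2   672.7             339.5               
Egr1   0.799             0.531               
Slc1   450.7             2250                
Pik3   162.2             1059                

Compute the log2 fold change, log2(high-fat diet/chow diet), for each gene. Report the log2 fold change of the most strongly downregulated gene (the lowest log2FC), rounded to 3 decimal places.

-1.858

log2(794.5/259.7) = 1.613  (Cxcl9)
log2(0.360/1.305) = -1.858  (Casp1)
log2(221.8/184.5) = 0.266  (Cdk1)
log2(339.5/672.7) = -0.987  (Cdk2)
log2(0.531/0.799) = -0.589  (Egr1)
log2(2250/450.7) = 2.320  (Slc1)
log2(1059/162.2) = 2.707  (Pik3)
Casp1 is most strongly downregulated.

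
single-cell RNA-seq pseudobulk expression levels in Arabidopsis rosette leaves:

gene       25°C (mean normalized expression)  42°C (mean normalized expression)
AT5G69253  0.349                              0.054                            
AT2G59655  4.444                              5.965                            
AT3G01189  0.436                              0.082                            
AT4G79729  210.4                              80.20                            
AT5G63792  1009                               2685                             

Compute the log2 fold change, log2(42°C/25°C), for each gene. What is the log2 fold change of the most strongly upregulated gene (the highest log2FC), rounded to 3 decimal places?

log2(0.054/0.349) = -2.692  (AT5G69253)
log2(5.965/4.444) = 0.425  (AT2G59655)
log2(0.082/0.436) = -2.411  (AT3G01189)
log2(80.20/210.4) = -1.391  (AT4G79729)
log2(2685/1009) = 1.412  (AT5G63792)
AT5G63792 is most strongly upregulated.

1.412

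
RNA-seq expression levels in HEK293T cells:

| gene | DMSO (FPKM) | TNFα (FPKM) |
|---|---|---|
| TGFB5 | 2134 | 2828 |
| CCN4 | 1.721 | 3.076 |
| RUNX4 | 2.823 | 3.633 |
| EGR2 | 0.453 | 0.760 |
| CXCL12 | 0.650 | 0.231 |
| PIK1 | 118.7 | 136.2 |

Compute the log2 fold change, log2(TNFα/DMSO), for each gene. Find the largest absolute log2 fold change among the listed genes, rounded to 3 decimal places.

1.493

log2(2828/2134) = 0.406  (TGFB5)
log2(3.076/1.721) = 0.838  (CCN4)
log2(3.633/2.823) = 0.364  (RUNX4)
log2(0.760/0.453) = 0.746  (EGR2)
log2(0.231/0.650) = -1.493  (CXCL12)
log2(136.2/118.7) = 0.198  (PIK1)
The largest magnitude belongs to CXCL12.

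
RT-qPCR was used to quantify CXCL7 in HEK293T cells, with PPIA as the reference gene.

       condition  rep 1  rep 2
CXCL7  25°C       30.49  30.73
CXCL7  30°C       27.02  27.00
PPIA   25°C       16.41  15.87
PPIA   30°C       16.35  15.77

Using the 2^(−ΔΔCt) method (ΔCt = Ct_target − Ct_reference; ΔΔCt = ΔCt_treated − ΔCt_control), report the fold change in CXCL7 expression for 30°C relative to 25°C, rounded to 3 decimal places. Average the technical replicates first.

Mean Ct: CXCL7 25°C 30.610; CXCL7 30°C 27.010; PPIA 25°C 16.140; PPIA 30°C 16.060
ΔCt(25°C) = 30.610 − 16.140 = 14.470
ΔCt(30°C) = 27.010 − 16.060 = 10.950
ΔΔCt = 10.950 − 14.470 = -3.520
Fold change = 2^(−(-3.520)) = 2^3.520 = 11.4716

11.472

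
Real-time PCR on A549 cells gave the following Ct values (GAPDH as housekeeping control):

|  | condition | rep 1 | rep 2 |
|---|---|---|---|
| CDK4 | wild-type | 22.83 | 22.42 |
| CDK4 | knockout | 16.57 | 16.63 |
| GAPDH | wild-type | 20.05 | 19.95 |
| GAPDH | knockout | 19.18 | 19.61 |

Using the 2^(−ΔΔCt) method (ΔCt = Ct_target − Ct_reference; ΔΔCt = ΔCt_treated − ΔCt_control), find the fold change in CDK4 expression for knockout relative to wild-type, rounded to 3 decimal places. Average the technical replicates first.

Mean Ct: CDK4 wild-type 22.625; CDK4 knockout 16.600; GAPDH wild-type 20.000; GAPDH knockout 19.395
ΔCt(wild-type) = 22.625 − 20.000 = 2.625
ΔCt(knockout) = 16.600 − 19.395 = -2.795
ΔΔCt = -2.795 − 2.625 = -5.420
Fold change = 2^(−(-5.420)) = 2^5.420 = 42.8137

42.814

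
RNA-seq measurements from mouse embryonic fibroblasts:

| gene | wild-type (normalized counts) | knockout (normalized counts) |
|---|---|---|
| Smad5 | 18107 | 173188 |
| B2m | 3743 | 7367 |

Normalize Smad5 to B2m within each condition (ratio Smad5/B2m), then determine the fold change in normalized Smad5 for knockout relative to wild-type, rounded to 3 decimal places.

4.860

Smad5/B2m (wild-type) = 18107 / 3743 = 4.8376
Smad5/B2m (knockout) = 173188 / 7367 = 23.509
Fold change = 23.509 / 4.8376 = 4.8596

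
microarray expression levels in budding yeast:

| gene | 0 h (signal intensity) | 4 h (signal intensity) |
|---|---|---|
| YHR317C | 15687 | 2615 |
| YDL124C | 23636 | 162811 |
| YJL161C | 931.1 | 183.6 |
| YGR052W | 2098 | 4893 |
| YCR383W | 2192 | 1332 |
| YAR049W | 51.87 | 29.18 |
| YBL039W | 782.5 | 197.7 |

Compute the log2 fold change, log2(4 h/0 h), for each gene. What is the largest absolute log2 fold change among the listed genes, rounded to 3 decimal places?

2.784

log2(2615/15687) = -2.585  (YHR317C)
log2(162811/23636) = 2.784  (YDL124C)
log2(183.6/931.1) = -2.342  (YJL161C)
log2(4893/2098) = 1.222  (YGR052W)
log2(1332/2192) = -0.719  (YCR383W)
log2(29.18/51.87) = -0.830  (YAR049W)
log2(197.7/782.5) = -1.985  (YBL039W)
The largest magnitude belongs to YDL124C.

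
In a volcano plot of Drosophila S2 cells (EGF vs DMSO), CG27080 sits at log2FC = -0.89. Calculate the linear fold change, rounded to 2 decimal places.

Fold change = 2^(-0.89) = 0.540
That is, CG27080 drops to 54.0% of the DMSO level.

0.54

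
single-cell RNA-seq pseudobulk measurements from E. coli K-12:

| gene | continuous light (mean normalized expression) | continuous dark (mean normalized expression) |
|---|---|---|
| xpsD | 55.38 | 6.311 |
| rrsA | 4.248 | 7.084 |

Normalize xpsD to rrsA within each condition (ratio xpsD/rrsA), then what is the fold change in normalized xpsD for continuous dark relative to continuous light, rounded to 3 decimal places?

xpsD/rrsA (continuous light) = 55.38 / 4.248 = 13.037
xpsD/rrsA (continuous dark) = 6.311 / 7.084 = 0.89088
Fold change = 0.89088 / 13.037 = 0.0683

0.068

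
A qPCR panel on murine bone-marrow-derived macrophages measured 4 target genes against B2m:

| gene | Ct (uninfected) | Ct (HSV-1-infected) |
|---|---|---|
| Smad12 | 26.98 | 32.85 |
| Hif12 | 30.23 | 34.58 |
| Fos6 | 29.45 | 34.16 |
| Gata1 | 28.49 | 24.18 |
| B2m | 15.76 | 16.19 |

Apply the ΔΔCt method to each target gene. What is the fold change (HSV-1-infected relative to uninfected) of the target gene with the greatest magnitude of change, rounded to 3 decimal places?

0.023

Smad12: ΔΔCt = (32.85−16.19) − (26.98−15.76) = 16.66 − 11.22 = 5.44; fold change = 2^-5.44 = 0.023
Hif12: ΔΔCt = (34.58−16.19) − (30.23−15.76) = 18.39 − 14.47 = 3.92; fold change = 2^-3.92 = 0.066
Fos6: ΔΔCt = (34.16−16.19) − (29.45−15.76) = 17.97 − 13.69 = 4.28; fold change = 2^-4.28 = 0.051
Gata1: ΔΔCt = (24.18−16.19) − (28.49−15.76) = 7.99 − 12.73 = -4.74; fold change = 2^4.74 = 26.723
Smad12 has the largest |ΔΔCt| = 5.44.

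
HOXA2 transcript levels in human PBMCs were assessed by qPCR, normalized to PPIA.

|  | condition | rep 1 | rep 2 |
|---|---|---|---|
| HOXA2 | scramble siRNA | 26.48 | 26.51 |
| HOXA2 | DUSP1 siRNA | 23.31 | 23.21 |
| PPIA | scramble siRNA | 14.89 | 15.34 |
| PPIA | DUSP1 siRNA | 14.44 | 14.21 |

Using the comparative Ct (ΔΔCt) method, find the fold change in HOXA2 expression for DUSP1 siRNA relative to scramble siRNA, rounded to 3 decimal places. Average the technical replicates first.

Mean Ct: HOXA2 scramble siRNA 26.495; HOXA2 DUSP1 siRNA 23.260; PPIA scramble siRNA 15.115; PPIA DUSP1 siRNA 14.325
ΔCt(scramble siRNA) = 26.495 − 15.115 = 11.380
ΔCt(DUSP1 siRNA) = 23.260 − 14.325 = 8.935
ΔΔCt = 8.935 − 11.380 = -2.445
Fold change = 2^(−(-2.445)) = 2^2.445 = 5.4453

5.445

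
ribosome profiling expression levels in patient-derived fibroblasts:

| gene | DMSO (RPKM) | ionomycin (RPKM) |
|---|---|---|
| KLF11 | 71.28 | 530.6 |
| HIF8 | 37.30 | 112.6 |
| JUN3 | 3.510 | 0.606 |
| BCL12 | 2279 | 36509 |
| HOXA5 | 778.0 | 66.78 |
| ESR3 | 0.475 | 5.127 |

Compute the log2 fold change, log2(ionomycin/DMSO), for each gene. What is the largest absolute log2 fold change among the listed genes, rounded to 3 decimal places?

4.002

log2(530.6/71.28) = 2.896  (KLF11)
log2(112.6/37.30) = 1.594  (HIF8)
log2(0.606/3.510) = -2.534  (JUN3)
log2(36509/2279) = 4.002  (BCL12)
log2(66.78/778.0) = -3.542  (HOXA5)
log2(5.127/0.475) = 3.432  (ESR3)
The largest magnitude belongs to BCL12.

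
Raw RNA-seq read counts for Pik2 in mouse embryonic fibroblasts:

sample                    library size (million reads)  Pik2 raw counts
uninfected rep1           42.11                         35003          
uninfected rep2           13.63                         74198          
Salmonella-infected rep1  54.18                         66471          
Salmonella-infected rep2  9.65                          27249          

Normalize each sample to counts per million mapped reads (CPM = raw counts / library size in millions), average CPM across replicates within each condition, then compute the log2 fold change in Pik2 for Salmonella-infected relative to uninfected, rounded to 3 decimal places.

CPM(uninfected rep1) = 35003 / 42.11 = 831.2277
CPM(uninfected rep2) = 74198 / 13.63 = 5443.7271
CPM(Salmonella-infected rep1) = 66471 / 54.18 = 1226.8549
CPM(Salmonella-infected rep2) = 27249 / 9.65 = 2823.7306
mean CPM(uninfected) = 3137.4774; mean CPM(Salmonella-infected) = 2025.2927
Fold change = 2025.2927 / 3137.4774 = 0.64552
log2(0.64552) = -0.6315

-0.631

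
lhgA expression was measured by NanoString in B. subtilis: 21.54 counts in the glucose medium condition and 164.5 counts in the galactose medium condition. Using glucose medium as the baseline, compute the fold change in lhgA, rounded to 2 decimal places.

7.64

Fold change = 164.5 / 21.54 = 7.637
lhgA is upregulated.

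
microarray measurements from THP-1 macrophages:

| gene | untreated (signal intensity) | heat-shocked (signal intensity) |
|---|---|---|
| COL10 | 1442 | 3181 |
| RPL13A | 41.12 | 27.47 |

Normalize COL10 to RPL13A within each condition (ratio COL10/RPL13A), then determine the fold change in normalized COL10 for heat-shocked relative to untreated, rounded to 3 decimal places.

COL10/RPL13A (untreated) = 1442 / 41.12 = 35.068
COL10/RPL13A (heat-shocked) = 3181 / 27.47 = 115.8
Fold change = 115.8 / 35.068 = 3.3021

3.302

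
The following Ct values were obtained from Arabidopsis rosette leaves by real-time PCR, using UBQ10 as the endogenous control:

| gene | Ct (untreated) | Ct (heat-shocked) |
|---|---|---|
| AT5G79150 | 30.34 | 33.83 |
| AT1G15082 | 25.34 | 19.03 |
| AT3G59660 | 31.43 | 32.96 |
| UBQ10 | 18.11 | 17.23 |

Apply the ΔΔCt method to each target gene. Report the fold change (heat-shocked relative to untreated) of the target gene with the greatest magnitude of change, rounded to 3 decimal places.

43.111

AT5G79150: ΔΔCt = (33.83−17.23) − (30.34−18.11) = 16.60 − 12.23 = 4.37; fold change = 2^-4.37 = 0.048
AT1G15082: ΔΔCt = (19.03−17.23) − (25.34−18.11) = 1.80 − 7.23 = -5.43; fold change = 2^5.43 = 43.111
AT3G59660: ΔΔCt = (32.96−17.23) − (31.43−18.11) = 15.73 − 13.32 = 2.41; fold change = 2^-2.41 = 0.188
AT1G15082 has the largest |ΔΔCt| = 5.43.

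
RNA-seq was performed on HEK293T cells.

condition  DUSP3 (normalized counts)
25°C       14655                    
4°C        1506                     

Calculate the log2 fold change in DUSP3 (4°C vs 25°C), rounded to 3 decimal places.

-3.283

Fold change = 1506 / 14655 = 0.1028
log2(0.1028) = -3.2826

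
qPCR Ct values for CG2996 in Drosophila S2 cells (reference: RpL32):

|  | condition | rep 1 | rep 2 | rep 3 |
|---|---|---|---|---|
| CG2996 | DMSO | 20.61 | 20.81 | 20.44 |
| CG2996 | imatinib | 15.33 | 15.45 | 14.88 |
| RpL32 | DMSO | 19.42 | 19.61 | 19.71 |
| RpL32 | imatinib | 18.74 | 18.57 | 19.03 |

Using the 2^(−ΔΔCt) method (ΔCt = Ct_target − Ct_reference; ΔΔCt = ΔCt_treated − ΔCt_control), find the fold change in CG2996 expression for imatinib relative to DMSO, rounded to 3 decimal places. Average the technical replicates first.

Mean Ct: CG2996 DMSO 20.620; CG2996 imatinib 15.220; RpL32 DMSO 19.580; RpL32 imatinib 18.780
ΔCt(DMSO) = 20.620 − 19.580 = 1.040
ΔCt(imatinib) = 15.220 − 18.780 = -3.560
ΔΔCt = -3.560 − 1.040 = -4.600
Fold change = 2^(−(-4.600)) = 2^4.600 = 24.2515

24.251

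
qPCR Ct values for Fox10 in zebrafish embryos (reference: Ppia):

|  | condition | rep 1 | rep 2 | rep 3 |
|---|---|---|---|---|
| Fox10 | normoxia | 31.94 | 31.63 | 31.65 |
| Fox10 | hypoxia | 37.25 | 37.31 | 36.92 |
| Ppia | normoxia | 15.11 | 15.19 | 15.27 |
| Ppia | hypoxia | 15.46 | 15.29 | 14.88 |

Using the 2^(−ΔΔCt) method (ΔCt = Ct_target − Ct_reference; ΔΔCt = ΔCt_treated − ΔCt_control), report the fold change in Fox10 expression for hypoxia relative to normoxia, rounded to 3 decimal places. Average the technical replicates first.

Mean Ct: Fox10 normoxia 31.740; Fox10 hypoxia 37.160; Ppia normoxia 15.190; Ppia hypoxia 15.210
ΔCt(normoxia) = 31.740 − 15.190 = 16.550
ΔCt(hypoxia) = 37.160 − 15.210 = 21.950
ΔΔCt = 21.950 − 16.550 = 5.400
Fold change = 2^(−5.400) = 0.0237

0.024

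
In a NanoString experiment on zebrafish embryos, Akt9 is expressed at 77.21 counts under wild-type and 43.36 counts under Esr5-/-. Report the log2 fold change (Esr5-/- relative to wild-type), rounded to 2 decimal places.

Fold change = 43.36 / 77.21 = 0.5616
log2(0.5616) = -0.832

-0.83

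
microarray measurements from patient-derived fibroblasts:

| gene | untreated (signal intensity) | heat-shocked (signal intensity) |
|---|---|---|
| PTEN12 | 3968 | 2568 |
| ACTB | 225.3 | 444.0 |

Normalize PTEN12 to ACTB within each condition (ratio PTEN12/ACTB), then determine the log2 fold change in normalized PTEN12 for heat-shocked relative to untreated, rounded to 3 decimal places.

PTEN12/ACTB (untreated) = 3968 / 225.3 = 17.612
PTEN12/ACTB (heat-shocked) = 2568 / 444.0 = 5.7838
Fold change = 5.7838 / 17.612 = 0.3284
log2(0.3284) = -1.6065

-1.606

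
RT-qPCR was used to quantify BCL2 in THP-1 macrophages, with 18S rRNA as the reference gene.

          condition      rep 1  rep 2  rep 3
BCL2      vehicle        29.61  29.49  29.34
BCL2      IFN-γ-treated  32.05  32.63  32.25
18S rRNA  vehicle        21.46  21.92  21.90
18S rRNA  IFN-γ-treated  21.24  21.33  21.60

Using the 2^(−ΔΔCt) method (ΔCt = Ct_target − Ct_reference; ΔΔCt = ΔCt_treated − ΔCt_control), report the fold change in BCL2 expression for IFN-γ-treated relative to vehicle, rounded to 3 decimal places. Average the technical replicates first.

Mean Ct: BCL2 vehicle 29.480; BCL2 IFN-γ-treated 32.310; 18S rRNA vehicle 21.760; 18S rRNA IFN-γ-treated 21.390
ΔCt(vehicle) = 29.480 − 21.760 = 7.720
ΔCt(IFN-γ-treated) = 32.310 − 21.390 = 10.920
ΔΔCt = 10.920 − 7.720 = 3.200
Fold change = 2^(−3.200) = 0.1088

0.109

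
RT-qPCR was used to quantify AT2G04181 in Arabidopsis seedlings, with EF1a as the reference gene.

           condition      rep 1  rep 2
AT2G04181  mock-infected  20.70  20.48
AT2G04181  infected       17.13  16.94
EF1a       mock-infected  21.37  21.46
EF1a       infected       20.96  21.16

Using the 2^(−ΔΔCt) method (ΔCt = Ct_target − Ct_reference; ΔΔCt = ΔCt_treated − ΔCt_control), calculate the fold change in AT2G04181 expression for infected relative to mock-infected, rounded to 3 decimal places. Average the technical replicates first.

9.190

Mean Ct: AT2G04181 mock-infected 20.590; AT2G04181 infected 17.035; EF1a mock-infected 21.415; EF1a infected 21.060
ΔCt(mock-infected) = 20.590 − 21.415 = -0.825
ΔCt(infected) = 17.035 − 21.060 = -4.025
ΔΔCt = -4.025 − (-0.825) = -3.200
Fold change = 2^(−(-3.200)) = 2^3.200 = 9.1896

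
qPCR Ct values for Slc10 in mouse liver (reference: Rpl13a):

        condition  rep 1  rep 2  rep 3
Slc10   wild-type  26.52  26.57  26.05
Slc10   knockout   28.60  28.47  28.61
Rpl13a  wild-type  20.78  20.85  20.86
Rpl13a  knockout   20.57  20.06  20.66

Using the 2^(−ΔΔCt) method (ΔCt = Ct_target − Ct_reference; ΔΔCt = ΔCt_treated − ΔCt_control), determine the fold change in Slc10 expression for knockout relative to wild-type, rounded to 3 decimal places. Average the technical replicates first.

Mean Ct: Slc10 wild-type 26.380; Slc10 knockout 28.560; Rpl13a wild-type 20.830; Rpl13a knockout 20.430
ΔCt(wild-type) = 26.380 − 20.830 = 5.550
ΔCt(knockout) = 28.560 − 20.430 = 8.130
ΔΔCt = 8.130 − 5.550 = 2.580
Fold change = 2^(−2.580) = 0.1672

0.167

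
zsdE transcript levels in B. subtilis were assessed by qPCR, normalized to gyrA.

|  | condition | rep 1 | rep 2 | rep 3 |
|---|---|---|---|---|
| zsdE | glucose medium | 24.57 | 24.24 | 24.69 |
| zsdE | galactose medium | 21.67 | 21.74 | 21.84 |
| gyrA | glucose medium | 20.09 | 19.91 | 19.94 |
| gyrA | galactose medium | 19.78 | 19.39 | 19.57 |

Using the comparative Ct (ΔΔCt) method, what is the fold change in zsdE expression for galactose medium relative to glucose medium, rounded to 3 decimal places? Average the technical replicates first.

Mean Ct: zsdE glucose medium 24.500; zsdE galactose medium 21.750; gyrA glucose medium 19.980; gyrA galactose medium 19.580
ΔCt(glucose medium) = 24.500 − 19.980 = 4.520
ΔCt(galactose medium) = 21.750 − 19.580 = 2.170
ΔΔCt = 2.170 − 4.520 = -2.350
Fold change = 2^(−(-2.350)) = 2^2.350 = 5.0982

5.098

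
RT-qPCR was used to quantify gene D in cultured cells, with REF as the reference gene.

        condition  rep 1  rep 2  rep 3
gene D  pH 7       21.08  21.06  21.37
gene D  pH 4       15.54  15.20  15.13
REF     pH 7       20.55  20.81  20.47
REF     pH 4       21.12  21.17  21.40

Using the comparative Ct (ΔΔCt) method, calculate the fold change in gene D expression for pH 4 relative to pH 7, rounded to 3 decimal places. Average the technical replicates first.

90.510

Mean Ct: gene D pH 7 21.170; gene D pH 4 15.290; REF pH 7 20.610; REF pH 4 21.230
ΔCt(pH 7) = 21.170 − 20.610 = 0.560
ΔCt(pH 4) = 15.290 − 21.230 = -5.940
ΔΔCt = -5.940 − 0.560 = -6.500
Fold change = 2^(−(-6.500)) = 2^6.500 = 90.5097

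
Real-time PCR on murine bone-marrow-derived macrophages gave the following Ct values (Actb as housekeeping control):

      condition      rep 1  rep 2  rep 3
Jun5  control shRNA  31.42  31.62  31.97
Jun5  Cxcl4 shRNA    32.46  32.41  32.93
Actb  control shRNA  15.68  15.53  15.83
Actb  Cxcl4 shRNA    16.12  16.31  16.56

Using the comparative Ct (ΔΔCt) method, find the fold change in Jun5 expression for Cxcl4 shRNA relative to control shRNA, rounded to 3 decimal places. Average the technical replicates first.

0.824

Mean Ct: Jun5 control shRNA 31.670; Jun5 Cxcl4 shRNA 32.600; Actb control shRNA 15.680; Actb Cxcl4 shRNA 16.330
ΔCt(control shRNA) = 31.670 − 15.680 = 15.990
ΔCt(Cxcl4 shRNA) = 32.600 − 16.330 = 16.270
ΔΔCt = 16.270 − 15.990 = 0.280
Fold change = 2^(−0.280) = 0.8236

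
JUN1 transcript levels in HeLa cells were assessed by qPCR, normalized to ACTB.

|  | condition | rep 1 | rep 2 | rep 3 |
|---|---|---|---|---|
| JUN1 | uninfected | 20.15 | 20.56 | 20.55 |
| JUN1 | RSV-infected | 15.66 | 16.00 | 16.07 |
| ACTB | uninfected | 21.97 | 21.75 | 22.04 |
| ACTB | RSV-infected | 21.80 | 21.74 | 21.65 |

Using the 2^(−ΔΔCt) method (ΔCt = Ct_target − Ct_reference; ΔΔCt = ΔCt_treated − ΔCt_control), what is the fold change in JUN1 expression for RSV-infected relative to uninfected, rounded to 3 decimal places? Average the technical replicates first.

19.973

Mean Ct: JUN1 uninfected 20.420; JUN1 RSV-infected 15.910; ACTB uninfected 21.920; ACTB RSV-infected 21.730
ΔCt(uninfected) = 20.420 − 21.920 = -1.500
ΔCt(RSV-infected) = 15.910 − 21.730 = -5.820
ΔΔCt = -5.820 − (-1.500) = -4.320
Fold change = 2^(−(-4.320)) = 2^4.320 = 19.9733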